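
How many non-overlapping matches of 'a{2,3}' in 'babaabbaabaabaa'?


Pattern 'a{2,3}' matches between 2 and 3 consecutive a's (greedy).
String: 'babaabbaabaabaa'
Finding runs of a's and applying greedy matching:
  Run at pos 1: 'a' (length 1)
  Run at pos 3: 'aa' (length 2)
  Run at pos 7: 'aa' (length 2)
  Run at pos 10: 'aa' (length 2)
  Run at pos 13: 'aa' (length 2)
Matches: ['aa', 'aa', 'aa', 'aa']
Count: 4

4


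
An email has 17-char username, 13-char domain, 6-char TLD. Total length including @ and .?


An email address has format: username@domain.tld
Username length: 17
'@' character: 1
Domain length: 13
'.' character: 1
TLD length: 6
Total = 17 + 1 + 13 + 1 + 6 = 38

38


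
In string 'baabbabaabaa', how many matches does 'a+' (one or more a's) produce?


Pattern 'a+' matches one or more consecutive a's.
String: 'baabbabaabaa'
Scanning for runs of a:
  Match 1: 'aa' (length 2)
  Match 2: 'a' (length 1)
  Match 3: 'aa' (length 2)
  Match 4: 'aa' (length 2)
Total matches: 4

4


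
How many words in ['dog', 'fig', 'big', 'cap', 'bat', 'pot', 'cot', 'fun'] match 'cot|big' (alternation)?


Alternation 'cot|big' matches either 'cot' or 'big'.
Checking each word:
  'dog' -> no
  'fig' -> no
  'big' -> MATCH
  'cap' -> no
  'bat' -> no
  'pot' -> no
  'cot' -> MATCH
  'fun' -> no
Matches: ['big', 'cot']
Count: 2

2


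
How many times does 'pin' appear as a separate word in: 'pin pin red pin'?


Scanning each word for exact match 'pin':
  Word 1: 'pin' -> MATCH
  Word 2: 'pin' -> MATCH
  Word 3: 'red' -> no
  Word 4: 'pin' -> MATCH
Total matches: 3

3


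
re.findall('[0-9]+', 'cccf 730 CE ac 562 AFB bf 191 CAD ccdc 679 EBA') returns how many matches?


Pattern '[0-9]+' finds one or more digits.
Text: 'cccf 730 CE ac 562 AFB bf 191 CAD ccdc 679 EBA'
Scanning for matches:
  Match 1: '730'
  Match 2: '562'
  Match 3: '191'
  Match 4: '679'
Total matches: 4

4


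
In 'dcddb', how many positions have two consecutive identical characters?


Looking for consecutive identical characters in 'dcddb':
  pos 0-1: 'd' vs 'c' -> different
  pos 1-2: 'c' vs 'd' -> different
  pos 2-3: 'd' vs 'd' -> MATCH ('dd')
  pos 3-4: 'd' vs 'b' -> different
Consecutive identical pairs: ['dd']
Count: 1

1


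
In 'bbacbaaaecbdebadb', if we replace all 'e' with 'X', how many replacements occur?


re.sub('e', 'X', text) replaces every occurrence of 'e' with 'X'.
Text: 'bbacbaaaecbdebadb'
Scanning for 'e':
  pos 8: 'e' -> replacement #1
  pos 12: 'e' -> replacement #2
Total replacements: 2

2


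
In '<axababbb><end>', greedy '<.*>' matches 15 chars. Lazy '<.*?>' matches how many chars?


Greedy '<.*>' tries to match as MUCH as possible.
Lazy '<.*?>' tries to match as LITTLE as possible.

String: '<axababbb><end>'
Greedy '<.*>' starts at first '<' and extends to the LAST '>': '<axababbb><end>' (15 chars)
Lazy '<.*?>' starts at first '<' and stops at the FIRST '>': '<axababbb>' (10 chars)

10


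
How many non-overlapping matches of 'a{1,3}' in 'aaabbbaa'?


Pattern 'a{1,3}' matches between 1 and 3 consecutive a's (greedy).
String: 'aaabbbaa'
Finding runs of a's and applying greedy matching:
  Run at pos 0: 'aaa' (length 3)
  Run at pos 6: 'aa' (length 2)
Matches: ['aaa', 'aa']
Count: 2

2


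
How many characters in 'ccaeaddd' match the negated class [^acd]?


Negated class [^acd] matches any char NOT in {a, c, d}
Scanning 'ccaeaddd':
  pos 0: 'c' -> no (excluded)
  pos 1: 'c' -> no (excluded)
  pos 2: 'a' -> no (excluded)
  pos 3: 'e' -> MATCH
  pos 4: 'a' -> no (excluded)
  pos 5: 'd' -> no (excluded)
  pos 6: 'd' -> no (excluded)
  pos 7: 'd' -> no (excluded)
Total matches: 1

1


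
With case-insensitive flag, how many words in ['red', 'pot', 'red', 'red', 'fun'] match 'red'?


Case-insensitive matching: compare each word's lowercase form to 'red'.
  'red' -> lower='red' -> MATCH
  'pot' -> lower='pot' -> no
  'red' -> lower='red' -> MATCH
  'red' -> lower='red' -> MATCH
  'fun' -> lower='fun' -> no
Matches: ['red', 'red', 'red']
Count: 3

3


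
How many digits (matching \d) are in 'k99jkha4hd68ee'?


\d matches any digit 0-9.
Scanning 'k99jkha4hd68ee':
  pos 1: '9' -> DIGIT
  pos 2: '9' -> DIGIT
  pos 7: '4' -> DIGIT
  pos 10: '6' -> DIGIT
  pos 11: '8' -> DIGIT
Digits found: ['9', '9', '4', '6', '8']
Total: 5

5


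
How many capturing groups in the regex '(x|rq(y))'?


To count capturing groups, count each '(' that starts a group.
Pattern: '(x|rq(y))'
Walking through the pattern:
  Position 0: '(' -> group #1
  Position 5: '(' -> group #2
Total capturing groups: 2

2


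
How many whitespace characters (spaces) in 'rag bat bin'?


\s matches whitespace characters (spaces, tabs, etc.).
Text: 'rag bat bin'
This text has 3 words separated by spaces.
Number of spaces = number of words - 1 = 3 - 1 = 2

2


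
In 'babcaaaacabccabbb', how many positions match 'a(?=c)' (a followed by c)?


Lookahead 'a(?=c)' matches 'a' only when followed by 'c'.
String: 'babcaaaacabccabbb'
Checking each position where char is 'a':
  pos 1: 'a' -> no (next='b')
  pos 4: 'a' -> no (next='a')
  pos 5: 'a' -> no (next='a')
  pos 6: 'a' -> no (next='a')
  pos 7: 'a' -> MATCH (next='c')
  pos 9: 'a' -> no (next='b')
  pos 13: 'a' -> no (next='b')
Matching positions: [7]
Count: 1

1


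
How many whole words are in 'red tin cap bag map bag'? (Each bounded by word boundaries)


Word boundaries (\b) mark the start/end of each word.
Text: 'red tin cap bag map bag'
Splitting by whitespace:
  Word 1: 'red'
  Word 2: 'tin'
  Word 3: 'cap'
  Word 4: 'bag'
  Word 5: 'map'
  Word 6: 'bag'
Total whole words: 6

6


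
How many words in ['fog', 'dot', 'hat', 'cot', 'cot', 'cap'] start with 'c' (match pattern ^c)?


Pattern ^c anchors to start of word. Check which words begin with 'c':
  'fog' -> no
  'dot' -> no
  'hat' -> no
  'cot' -> MATCH (starts with 'c')
  'cot' -> MATCH (starts with 'c')
  'cap' -> MATCH (starts with 'c')
Matching words: ['cot', 'cot', 'cap']
Count: 3

3


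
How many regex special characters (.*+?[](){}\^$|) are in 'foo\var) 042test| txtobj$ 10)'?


Regex special characters are: . * + ? [ ] ( ) { } \ ^ $ |
Scanning 'foo\var) 042test| txtobj$ 10)':
  pos 3: '\' -> SPECIAL
  pos 7: ')' -> SPECIAL
  pos 16: '|' -> SPECIAL
  pos 24: '$' -> SPECIAL
  pos 28: ')' -> SPECIAL
Special chars found: ['\\', ')', '|', '$', ')']
Total: 5

5


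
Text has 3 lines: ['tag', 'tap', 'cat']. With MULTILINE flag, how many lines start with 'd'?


With MULTILINE flag, ^ matches the start of each line.
Lines: ['tag', 'tap', 'cat']
Checking which lines start with 'd':
  Line 1: 'tag' -> no
  Line 2: 'tap' -> no
  Line 3: 'cat' -> no
Matching lines: []
Count: 0

0


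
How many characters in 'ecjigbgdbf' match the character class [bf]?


Character class [bf] matches any of: {b, f}
Scanning string 'ecjigbgdbf' character by character:
  pos 0: 'e' -> no
  pos 1: 'c' -> no
  pos 2: 'j' -> no
  pos 3: 'i' -> no
  pos 4: 'g' -> no
  pos 5: 'b' -> MATCH
  pos 6: 'g' -> no
  pos 7: 'd' -> no
  pos 8: 'b' -> MATCH
  pos 9: 'f' -> MATCH
Total matches: 3

3


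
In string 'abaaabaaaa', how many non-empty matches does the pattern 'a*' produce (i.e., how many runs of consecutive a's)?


Pattern 'a*' matches zero or more a's. We want non-empty runs of consecutive a's.
String: 'abaaabaaaa'
Walking through the string to find runs of a's:
  Run 1: positions 0-0 -> 'a'
  Run 2: positions 2-4 -> 'aaa'
  Run 3: positions 6-9 -> 'aaaa'
Non-empty runs found: ['a', 'aaa', 'aaaa']
Count: 3

3


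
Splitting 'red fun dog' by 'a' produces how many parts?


Splitting by 'a' breaks the string at each occurrence of the separator.
Text: 'red fun dog'
Parts after split:
  Part 1: 'red fun dog'
Total parts: 1

1


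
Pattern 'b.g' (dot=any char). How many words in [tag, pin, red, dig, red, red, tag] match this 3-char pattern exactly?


Pattern 'b.g' means: starts with 'b', any single char, ends with 'g'.
Checking each word (must be exactly 3 chars):
  'tag' (len=3): no
  'pin' (len=3): no
  'red' (len=3): no
  'dig' (len=3): no
  'red' (len=3): no
  'red' (len=3): no
  'tag' (len=3): no
Matching words: []
Total: 0

0


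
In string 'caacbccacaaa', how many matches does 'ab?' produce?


Pattern 'ab?' matches 'a' optionally followed by 'b'.
String: 'caacbccacaaa'
Scanning left to right for 'a' then checking next char:
  Match 1: 'a' (a not followed by b)
  Match 2: 'a' (a not followed by b)
  Match 3: 'a' (a not followed by b)
  Match 4: 'a' (a not followed by b)
  Match 5: 'a' (a not followed by b)
  Match 6: 'a' (a not followed by b)
Total matches: 6

6


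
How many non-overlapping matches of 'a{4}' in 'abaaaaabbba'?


Pattern 'a{4}' matches exactly 4 consecutive a's (greedy, non-overlapping).
String: 'abaaaaabbba'
Scanning for runs of a's:
  Run at pos 0: 'a' (length 1) -> 0 match(es)
  Run at pos 2: 'aaaaa' (length 5) -> 1 match(es)
  Run at pos 10: 'a' (length 1) -> 0 match(es)
Matches found: ['aaaa']
Total: 1

1


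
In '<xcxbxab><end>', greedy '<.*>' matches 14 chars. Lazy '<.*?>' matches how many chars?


Greedy '<.*>' tries to match as MUCH as possible.
Lazy '<.*?>' tries to match as LITTLE as possible.

String: '<xcxbxab><end>'
Greedy '<.*>' starts at first '<' and extends to the LAST '>': '<xcxbxab><end>' (14 chars)
Lazy '<.*?>' starts at first '<' and stops at the FIRST '>': '<xcxbxab>' (9 chars)

9


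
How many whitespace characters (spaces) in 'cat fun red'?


\s matches whitespace characters (spaces, tabs, etc.).
Text: 'cat fun red'
This text has 3 words separated by spaces.
Number of spaces = number of words - 1 = 3 - 1 = 2

2


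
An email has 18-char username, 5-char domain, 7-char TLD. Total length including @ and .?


An email address has format: username@domain.tld
Username length: 18
'@' character: 1
Domain length: 5
'.' character: 1
TLD length: 7
Total = 18 + 1 + 5 + 1 + 7 = 32

32


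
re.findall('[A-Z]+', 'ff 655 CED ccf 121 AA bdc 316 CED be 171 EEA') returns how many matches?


Pattern '[A-Z]+' finds one or more uppercase letters.
Text: 'ff 655 CED ccf 121 AA bdc 316 CED be 171 EEA'
Scanning for matches:
  Match 1: 'CED'
  Match 2: 'AA'
  Match 3: 'CED'
  Match 4: 'EEA'
Total matches: 4

4


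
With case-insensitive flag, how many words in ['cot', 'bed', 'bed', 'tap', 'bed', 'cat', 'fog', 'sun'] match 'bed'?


Case-insensitive matching: compare each word's lowercase form to 'bed'.
  'cot' -> lower='cot' -> no
  'bed' -> lower='bed' -> MATCH
  'bed' -> lower='bed' -> MATCH
  'tap' -> lower='tap' -> no
  'bed' -> lower='bed' -> MATCH
  'cat' -> lower='cat' -> no
  'fog' -> lower='fog' -> no
  'sun' -> lower='sun' -> no
Matches: ['bed', 'bed', 'bed']
Count: 3

3


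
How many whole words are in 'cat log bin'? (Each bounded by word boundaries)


Word boundaries (\b) mark the start/end of each word.
Text: 'cat log bin'
Splitting by whitespace:
  Word 1: 'cat'
  Word 2: 'log'
  Word 3: 'bin'
Total whole words: 3

3


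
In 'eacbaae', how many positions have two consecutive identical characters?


Looking for consecutive identical characters in 'eacbaae':
  pos 0-1: 'e' vs 'a' -> different
  pos 1-2: 'a' vs 'c' -> different
  pos 2-3: 'c' vs 'b' -> different
  pos 3-4: 'b' vs 'a' -> different
  pos 4-5: 'a' vs 'a' -> MATCH ('aa')
  pos 5-6: 'a' vs 'e' -> different
Consecutive identical pairs: ['aa']
Count: 1

1


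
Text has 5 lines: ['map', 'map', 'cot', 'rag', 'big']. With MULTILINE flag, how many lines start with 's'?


With MULTILINE flag, ^ matches the start of each line.
Lines: ['map', 'map', 'cot', 'rag', 'big']
Checking which lines start with 's':
  Line 1: 'map' -> no
  Line 2: 'map' -> no
  Line 3: 'cot' -> no
  Line 4: 'rag' -> no
  Line 5: 'big' -> no
Matching lines: []
Count: 0

0


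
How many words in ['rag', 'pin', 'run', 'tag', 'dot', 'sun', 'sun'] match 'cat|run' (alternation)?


Alternation 'cat|run' matches either 'cat' or 'run'.
Checking each word:
  'rag' -> no
  'pin' -> no
  'run' -> MATCH
  'tag' -> no
  'dot' -> no
  'sun' -> no
  'sun' -> no
Matches: ['run']
Count: 1

1


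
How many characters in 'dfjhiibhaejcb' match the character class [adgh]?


Character class [adgh] matches any of: {a, d, g, h}
Scanning string 'dfjhiibhaejcb' character by character:
  pos 0: 'd' -> MATCH
  pos 1: 'f' -> no
  pos 2: 'j' -> no
  pos 3: 'h' -> MATCH
  pos 4: 'i' -> no
  pos 5: 'i' -> no
  pos 6: 'b' -> no
  pos 7: 'h' -> MATCH
  pos 8: 'a' -> MATCH
  pos 9: 'e' -> no
  pos 10: 'j' -> no
  pos 11: 'c' -> no
  pos 12: 'b' -> no
Total matches: 4

4


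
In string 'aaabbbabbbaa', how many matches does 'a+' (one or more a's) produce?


Pattern 'a+' matches one or more consecutive a's.
String: 'aaabbbabbbaa'
Scanning for runs of a:
  Match 1: 'aaa' (length 3)
  Match 2: 'a' (length 1)
  Match 3: 'aa' (length 2)
Total matches: 3

3


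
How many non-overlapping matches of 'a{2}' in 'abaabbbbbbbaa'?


Pattern 'a{2}' matches exactly 2 consecutive a's (greedy, non-overlapping).
String: 'abaabbbbbbbaa'
Scanning for runs of a's:
  Run at pos 0: 'a' (length 1) -> 0 match(es)
  Run at pos 2: 'aa' (length 2) -> 1 match(es)
  Run at pos 11: 'aa' (length 2) -> 1 match(es)
Matches found: ['aa', 'aa']
Total: 2

2


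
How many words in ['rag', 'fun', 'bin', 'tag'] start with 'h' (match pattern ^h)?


Pattern ^h anchors to start of word. Check which words begin with 'h':
  'rag' -> no
  'fun' -> no
  'bin' -> no
  'tag' -> no
Matching words: []
Count: 0

0


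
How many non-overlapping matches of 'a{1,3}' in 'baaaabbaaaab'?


Pattern 'a{1,3}' matches between 1 and 3 consecutive a's (greedy).
String: 'baaaabbaaaab'
Finding runs of a's and applying greedy matching:
  Run at pos 1: 'aaaa' (length 4)
  Run at pos 7: 'aaaa' (length 4)
Matches: ['aaa', 'a', 'aaa', 'a']
Count: 4

4


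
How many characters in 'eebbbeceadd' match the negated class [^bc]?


Negated class [^bc] matches any char NOT in {b, c}
Scanning 'eebbbeceadd':
  pos 0: 'e' -> MATCH
  pos 1: 'e' -> MATCH
  pos 2: 'b' -> no (excluded)
  pos 3: 'b' -> no (excluded)
  pos 4: 'b' -> no (excluded)
  pos 5: 'e' -> MATCH
  pos 6: 'c' -> no (excluded)
  pos 7: 'e' -> MATCH
  pos 8: 'a' -> MATCH
  pos 9: 'd' -> MATCH
  pos 10: 'd' -> MATCH
Total matches: 7

7


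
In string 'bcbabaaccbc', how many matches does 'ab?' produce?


Pattern 'ab?' matches 'a' optionally followed by 'b'.
String: 'bcbabaaccbc'
Scanning left to right for 'a' then checking next char:
  Match 1: 'ab' (a followed by b)
  Match 2: 'a' (a not followed by b)
  Match 3: 'a' (a not followed by b)
Total matches: 3

3


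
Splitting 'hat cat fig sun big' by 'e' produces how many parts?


Splitting by 'e' breaks the string at each occurrence of the separator.
Text: 'hat cat fig sun big'
Parts after split:
  Part 1: 'hat cat fig sun big'
Total parts: 1

1


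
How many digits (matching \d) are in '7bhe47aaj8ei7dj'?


\d matches any digit 0-9.
Scanning '7bhe47aaj8ei7dj':
  pos 0: '7' -> DIGIT
  pos 4: '4' -> DIGIT
  pos 5: '7' -> DIGIT
  pos 9: '8' -> DIGIT
  pos 12: '7' -> DIGIT
Digits found: ['7', '4', '7', '8', '7']
Total: 5

5


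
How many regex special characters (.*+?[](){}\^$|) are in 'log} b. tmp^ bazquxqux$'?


Regex special characters are: . * + ? [ ] ( ) { } \ ^ $ |
Scanning 'log} b. tmp^ bazquxqux$':
  pos 3: '}' -> SPECIAL
  pos 6: '.' -> SPECIAL
  pos 11: '^' -> SPECIAL
  pos 22: '$' -> SPECIAL
Special chars found: ['}', '.', '^', '$']
Total: 4

4


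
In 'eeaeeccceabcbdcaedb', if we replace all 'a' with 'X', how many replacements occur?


re.sub('a', 'X', text) replaces every occurrence of 'a' with 'X'.
Text: 'eeaeeccceabcbdcaedb'
Scanning for 'a':
  pos 2: 'a' -> replacement #1
  pos 9: 'a' -> replacement #2
  pos 15: 'a' -> replacement #3
Total replacements: 3

3


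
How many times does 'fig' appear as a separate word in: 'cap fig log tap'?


Scanning each word for exact match 'fig':
  Word 1: 'cap' -> no
  Word 2: 'fig' -> MATCH
  Word 3: 'log' -> no
  Word 4: 'tap' -> no
Total matches: 1

1


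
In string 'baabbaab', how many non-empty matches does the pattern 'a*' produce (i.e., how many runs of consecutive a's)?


Pattern 'a*' matches zero or more a's. We want non-empty runs of consecutive a's.
String: 'baabbaab'
Walking through the string to find runs of a's:
  Run 1: positions 1-2 -> 'aa'
  Run 2: positions 5-6 -> 'aa'
Non-empty runs found: ['aa', 'aa']
Count: 2

2


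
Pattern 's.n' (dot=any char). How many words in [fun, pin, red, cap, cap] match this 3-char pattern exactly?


Pattern 's.n' means: starts with 's', any single char, ends with 'n'.
Checking each word (must be exactly 3 chars):
  'fun' (len=3): no
  'pin' (len=3): no
  'red' (len=3): no
  'cap' (len=3): no
  'cap' (len=3): no
Matching words: []
Total: 0

0


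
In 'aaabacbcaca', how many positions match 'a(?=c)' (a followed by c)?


Lookahead 'a(?=c)' matches 'a' only when followed by 'c'.
String: 'aaabacbcaca'
Checking each position where char is 'a':
  pos 0: 'a' -> no (next='a')
  pos 1: 'a' -> no (next='a')
  pos 2: 'a' -> no (next='b')
  pos 4: 'a' -> MATCH (next='c')
  pos 8: 'a' -> MATCH (next='c')
Matching positions: [4, 8]
Count: 2

2


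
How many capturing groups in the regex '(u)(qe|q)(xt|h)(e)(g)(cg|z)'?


To count capturing groups, count each '(' that starts a group.
Pattern: '(u)(qe|q)(xt|h)(e)(g)(cg|z)'
Walking through the pattern:
  Position 0: '(' -> group #1
  Position 3: '(' -> group #2
  Position 9: '(' -> group #3
  Position 15: '(' -> group #4
  Position 18: '(' -> group #5
  Position 21: '(' -> group #6
Total capturing groups: 6

6


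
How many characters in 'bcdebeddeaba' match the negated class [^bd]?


Negated class [^bd] matches any char NOT in {b, d}
Scanning 'bcdebeddeaba':
  pos 0: 'b' -> no (excluded)
  pos 1: 'c' -> MATCH
  pos 2: 'd' -> no (excluded)
  pos 3: 'e' -> MATCH
  pos 4: 'b' -> no (excluded)
  pos 5: 'e' -> MATCH
  pos 6: 'd' -> no (excluded)
  pos 7: 'd' -> no (excluded)
  pos 8: 'e' -> MATCH
  pos 9: 'a' -> MATCH
  pos 10: 'b' -> no (excluded)
  pos 11: 'a' -> MATCH
Total matches: 6

6


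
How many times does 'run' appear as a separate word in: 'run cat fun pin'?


Scanning each word for exact match 'run':
  Word 1: 'run' -> MATCH
  Word 2: 'cat' -> no
  Word 3: 'fun' -> no
  Word 4: 'pin' -> no
Total matches: 1

1


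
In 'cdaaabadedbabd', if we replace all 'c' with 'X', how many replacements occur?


re.sub('c', 'X', text) replaces every occurrence of 'c' with 'X'.
Text: 'cdaaabadedbabd'
Scanning for 'c':
  pos 0: 'c' -> replacement #1
Total replacements: 1

1


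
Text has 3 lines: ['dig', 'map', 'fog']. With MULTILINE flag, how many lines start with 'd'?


With MULTILINE flag, ^ matches the start of each line.
Lines: ['dig', 'map', 'fog']
Checking which lines start with 'd':
  Line 1: 'dig' -> MATCH
  Line 2: 'map' -> no
  Line 3: 'fog' -> no
Matching lines: ['dig']
Count: 1

1


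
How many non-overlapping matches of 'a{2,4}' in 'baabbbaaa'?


Pattern 'a{2,4}' matches between 2 and 4 consecutive a's (greedy).
String: 'baabbbaaa'
Finding runs of a's and applying greedy matching:
  Run at pos 1: 'aa' (length 2)
  Run at pos 6: 'aaa' (length 3)
Matches: ['aa', 'aaa']
Count: 2

2


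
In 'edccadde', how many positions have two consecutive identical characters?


Looking for consecutive identical characters in 'edccadde':
  pos 0-1: 'e' vs 'd' -> different
  pos 1-2: 'd' vs 'c' -> different
  pos 2-3: 'c' vs 'c' -> MATCH ('cc')
  pos 3-4: 'c' vs 'a' -> different
  pos 4-5: 'a' vs 'd' -> different
  pos 5-6: 'd' vs 'd' -> MATCH ('dd')
  pos 6-7: 'd' vs 'e' -> different
Consecutive identical pairs: ['cc', 'dd']
Count: 2

2


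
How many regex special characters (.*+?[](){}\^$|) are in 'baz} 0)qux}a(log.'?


Regex special characters are: . * + ? [ ] ( ) { } \ ^ $ |
Scanning 'baz} 0)qux}a(log.':
  pos 3: '}' -> SPECIAL
  pos 6: ')' -> SPECIAL
  pos 10: '}' -> SPECIAL
  pos 12: '(' -> SPECIAL
  pos 16: '.' -> SPECIAL
Special chars found: ['}', ')', '}', '(', '.']
Total: 5

5


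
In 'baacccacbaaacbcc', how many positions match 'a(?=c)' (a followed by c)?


Lookahead 'a(?=c)' matches 'a' only when followed by 'c'.
String: 'baacccacbaaacbcc'
Checking each position where char is 'a':
  pos 1: 'a' -> no (next='a')
  pos 2: 'a' -> MATCH (next='c')
  pos 6: 'a' -> MATCH (next='c')
  pos 9: 'a' -> no (next='a')
  pos 10: 'a' -> no (next='a')
  pos 11: 'a' -> MATCH (next='c')
Matching positions: [2, 6, 11]
Count: 3

3


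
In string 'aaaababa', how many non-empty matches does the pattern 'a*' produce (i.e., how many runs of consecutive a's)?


Pattern 'a*' matches zero or more a's. We want non-empty runs of consecutive a's.
String: 'aaaababa'
Walking through the string to find runs of a's:
  Run 1: positions 0-3 -> 'aaaa'
  Run 2: positions 5-5 -> 'a'
  Run 3: positions 7-7 -> 'a'
Non-empty runs found: ['aaaa', 'a', 'a']
Count: 3

3


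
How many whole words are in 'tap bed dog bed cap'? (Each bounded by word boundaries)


Word boundaries (\b) mark the start/end of each word.
Text: 'tap bed dog bed cap'
Splitting by whitespace:
  Word 1: 'tap'
  Word 2: 'bed'
  Word 3: 'dog'
  Word 4: 'bed'
  Word 5: 'cap'
Total whole words: 5

5


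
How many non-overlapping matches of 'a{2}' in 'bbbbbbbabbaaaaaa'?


Pattern 'a{2}' matches exactly 2 consecutive a's (greedy, non-overlapping).
String: 'bbbbbbbabbaaaaaa'
Scanning for runs of a's:
  Run at pos 7: 'a' (length 1) -> 0 match(es)
  Run at pos 10: 'aaaaaa' (length 6) -> 3 match(es)
Matches found: ['aa', 'aa', 'aa']
Total: 3

3


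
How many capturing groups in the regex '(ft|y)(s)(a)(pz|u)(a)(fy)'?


To count capturing groups, count each '(' that starts a group.
Pattern: '(ft|y)(s)(a)(pz|u)(a)(fy)'
Walking through the pattern:
  Position 0: '(' -> group #1
  Position 6: '(' -> group #2
  Position 9: '(' -> group #3
  Position 12: '(' -> group #4
  Position 18: '(' -> group #5
  Position 21: '(' -> group #6
Total capturing groups: 6

6


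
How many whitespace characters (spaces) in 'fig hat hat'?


\s matches whitespace characters (spaces, tabs, etc.).
Text: 'fig hat hat'
This text has 3 words separated by spaces.
Number of spaces = number of words - 1 = 3 - 1 = 2

2


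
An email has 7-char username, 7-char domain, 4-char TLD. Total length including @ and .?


An email address has format: username@domain.tld
Username length: 7
'@' character: 1
Domain length: 7
'.' character: 1
TLD length: 4
Total = 7 + 1 + 7 + 1 + 4 = 20

20


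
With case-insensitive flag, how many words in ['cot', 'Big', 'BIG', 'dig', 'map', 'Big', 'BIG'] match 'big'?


Case-insensitive matching: compare each word's lowercase form to 'big'.
  'cot' -> lower='cot' -> no
  'Big' -> lower='big' -> MATCH
  'BIG' -> lower='big' -> MATCH
  'dig' -> lower='dig' -> no
  'map' -> lower='map' -> no
  'Big' -> lower='big' -> MATCH
  'BIG' -> lower='big' -> MATCH
Matches: ['Big', 'BIG', 'Big', 'BIG']
Count: 4

4


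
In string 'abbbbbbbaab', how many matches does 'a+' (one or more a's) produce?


Pattern 'a+' matches one or more consecutive a's.
String: 'abbbbbbbaab'
Scanning for runs of a:
  Match 1: 'a' (length 1)
  Match 2: 'aa' (length 2)
Total matches: 2

2


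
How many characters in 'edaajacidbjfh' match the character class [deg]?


Character class [deg] matches any of: {d, e, g}
Scanning string 'edaajacidbjfh' character by character:
  pos 0: 'e' -> MATCH
  pos 1: 'd' -> MATCH
  pos 2: 'a' -> no
  pos 3: 'a' -> no
  pos 4: 'j' -> no
  pos 5: 'a' -> no
  pos 6: 'c' -> no
  pos 7: 'i' -> no
  pos 8: 'd' -> MATCH
  pos 9: 'b' -> no
  pos 10: 'j' -> no
  pos 11: 'f' -> no
  pos 12: 'h' -> no
Total matches: 3

3


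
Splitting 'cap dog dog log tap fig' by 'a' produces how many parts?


Splitting by 'a' breaks the string at each occurrence of the separator.
Text: 'cap dog dog log tap fig'
Parts after split:
  Part 1: 'c'
  Part 2: 'p dog dog log t'
  Part 3: 'p fig'
Total parts: 3

3


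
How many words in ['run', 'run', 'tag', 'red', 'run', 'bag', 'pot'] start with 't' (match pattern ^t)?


Pattern ^t anchors to start of word. Check which words begin with 't':
  'run' -> no
  'run' -> no
  'tag' -> MATCH (starts with 't')
  'red' -> no
  'run' -> no
  'bag' -> no
  'pot' -> no
Matching words: ['tag']
Count: 1

1


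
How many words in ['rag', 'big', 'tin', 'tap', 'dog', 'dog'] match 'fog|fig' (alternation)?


Alternation 'fog|fig' matches either 'fog' or 'fig'.
Checking each word:
  'rag' -> no
  'big' -> no
  'tin' -> no
  'tap' -> no
  'dog' -> no
  'dog' -> no
Matches: []
Count: 0

0


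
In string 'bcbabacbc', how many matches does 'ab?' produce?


Pattern 'ab?' matches 'a' optionally followed by 'b'.
String: 'bcbabacbc'
Scanning left to right for 'a' then checking next char:
  Match 1: 'ab' (a followed by b)
  Match 2: 'a' (a not followed by b)
Total matches: 2

2


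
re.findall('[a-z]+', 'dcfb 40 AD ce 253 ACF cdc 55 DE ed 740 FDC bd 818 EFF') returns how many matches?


Pattern '[a-z]+' finds one or more lowercase letters.
Text: 'dcfb 40 AD ce 253 ACF cdc 55 DE ed 740 FDC bd 818 EFF'
Scanning for matches:
  Match 1: 'dcfb'
  Match 2: 'ce'
  Match 3: 'cdc'
  Match 4: 'ed'
  Match 5: 'bd'
Total matches: 5

5


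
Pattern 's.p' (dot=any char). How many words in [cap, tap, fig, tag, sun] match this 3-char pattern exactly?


Pattern 's.p' means: starts with 's', any single char, ends with 'p'.
Checking each word (must be exactly 3 chars):
  'cap' (len=3): no
  'tap' (len=3): no
  'fig' (len=3): no
  'tag' (len=3): no
  'sun' (len=3): no
Matching words: []
Total: 0

0


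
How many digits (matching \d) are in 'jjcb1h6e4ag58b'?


\d matches any digit 0-9.
Scanning 'jjcb1h6e4ag58b':
  pos 4: '1' -> DIGIT
  pos 6: '6' -> DIGIT
  pos 8: '4' -> DIGIT
  pos 11: '5' -> DIGIT
  pos 12: '8' -> DIGIT
Digits found: ['1', '6', '4', '5', '8']
Total: 5

5


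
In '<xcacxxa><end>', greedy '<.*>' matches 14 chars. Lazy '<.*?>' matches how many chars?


Greedy '<.*>' tries to match as MUCH as possible.
Lazy '<.*?>' tries to match as LITTLE as possible.

String: '<xcacxxa><end>'
Greedy '<.*>' starts at first '<' and extends to the LAST '>': '<xcacxxa><end>' (14 chars)
Lazy '<.*?>' starts at first '<' and stops at the FIRST '>': '<xcacxxa>' (9 chars)

9


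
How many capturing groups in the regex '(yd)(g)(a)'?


To count capturing groups, count each '(' that starts a group.
Pattern: '(yd)(g)(a)'
Walking through the pattern:
  Position 0: '(' -> group #1
  Position 4: '(' -> group #2
  Position 7: '(' -> group #3
Total capturing groups: 3

3


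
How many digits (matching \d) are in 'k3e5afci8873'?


\d matches any digit 0-9.
Scanning 'k3e5afci8873':
  pos 1: '3' -> DIGIT
  pos 3: '5' -> DIGIT
  pos 8: '8' -> DIGIT
  pos 9: '8' -> DIGIT
  pos 10: '7' -> DIGIT
  pos 11: '3' -> DIGIT
Digits found: ['3', '5', '8', '8', '7', '3']
Total: 6

6


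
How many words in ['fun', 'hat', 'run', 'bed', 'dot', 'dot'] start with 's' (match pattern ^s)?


Pattern ^s anchors to start of word. Check which words begin with 's':
  'fun' -> no
  'hat' -> no
  'run' -> no
  'bed' -> no
  'dot' -> no
  'dot' -> no
Matching words: []
Count: 0

0


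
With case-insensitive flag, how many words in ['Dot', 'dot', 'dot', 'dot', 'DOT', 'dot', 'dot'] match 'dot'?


Case-insensitive matching: compare each word's lowercase form to 'dot'.
  'Dot' -> lower='dot' -> MATCH
  'dot' -> lower='dot' -> MATCH
  'dot' -> lower='dot' -> MATCH
  'dot' -> lower='dot' -> MATCH
  'DOT' -> lower='dot' -> MATCH
  'dot' -> lower='dot' -> MATCH
  'dot' -> lower='dot' -> MATCH
Matches: ['Dot', 'dot', 'dot', 'dot', 'DOT', 'dot', 'dot']
Count: 7

7


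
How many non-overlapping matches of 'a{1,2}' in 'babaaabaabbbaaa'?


Pattern 'a{1,2}' matches between 1 and 2 consecutive a's (greedy).
String: 'babaaabaabbbaaa'
Finding runs of a's and applying greedy matching:
  Run at pos 1: 'a' (length 1)
  Run at pos 3: 'aaa' (length 3)
  Run at pos 7: 'aa' (length 2)
  Run at pos 12: 'aaa' (length 3)
Matches: ['a', 'aa', 'a', 'aa', 'aa', 'a']
Count: 6

6


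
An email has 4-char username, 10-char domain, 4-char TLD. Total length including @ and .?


An email address has format: username@domain.tld
Username length: 4
'@' character: 1
Domain length: 10
'.' character: 1
TLD length: 4
Total = 4 + 1 + 10 + 1 + 4 = 20

20


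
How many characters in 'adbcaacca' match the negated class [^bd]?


Negated class [^bd] matches any char NOT in {b, d}
Scanning 'adbcaacca':
  pos 0: 'a' -> MATCH
  pos 1: 'd' -> no (excluded)
  pos 2: 'b' -> no (excluded)
  pos 3: 'c' -> MATCH
  pos 4: 'a' -> MATCH
  pos 5: 'a' -> MATCH
  pos 6: 'c' -> MATCH
  pos 7: 'c' -> MATCH
  pos 8: 'a' -> MATCH
Total matches: 7

7


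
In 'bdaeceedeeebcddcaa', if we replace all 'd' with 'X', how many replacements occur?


re.sub('d', 'X', text) replaces every occurrence of 'd' with 'X'.
Text: 'bdaeceedeeebcddcaa'
Scanning for 'd':
  pos 1: 'd' -> replacement #1
  pos 7: 'd' -> replacement #2
  pos 13: 'd' -> replacement #3
  pos 14: 'd' -> replacement #4
Total replacements: 4

4


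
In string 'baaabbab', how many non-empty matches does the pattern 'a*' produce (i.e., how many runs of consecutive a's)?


Pattern 'a*' matches zero or more a's. We want non-empty runs of consecutive a's.
String: 'baaabbab'
Walking through the string to find runs of a's:
  Run 1: positions 1-3 -> 'aaa'
  Run 2: positions 6-6 -> 'a'
Non-empty runs found: ['aaa', 'a']
Count: 2

2


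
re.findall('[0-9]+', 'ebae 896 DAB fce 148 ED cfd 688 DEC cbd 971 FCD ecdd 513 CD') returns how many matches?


Pattern '[0-9]+' finds one or more digits.
Text: 'ebae 896 DAB fce 148 ED cfd 688 DEC cbd 971 FCD ecdd 513 CD'
Scanning for matches:
  Match 1: '896'
  Match 2: '148'
  Match 3: '688'
  Match 4: '971'
  Match 5: '513'
Total matches: 5

5


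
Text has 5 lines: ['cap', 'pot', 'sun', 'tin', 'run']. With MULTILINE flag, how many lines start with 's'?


With MULTILINE flag, ^ matches the start of each line.
Lines: ['cap', 'pot', 'sun', 'tin', 'run']
Checking which lines start with 's':
  Line 1: 'cap' -> no
  Line 2: 'pot' -> no
  Line 3: 'sun' -> MATCH
  Line 4: 'tin' -> no
  Line 5: 'run' -> no
Matching lines: ['sun']
Count: 1

1


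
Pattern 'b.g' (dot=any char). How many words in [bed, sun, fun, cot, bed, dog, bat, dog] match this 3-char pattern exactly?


Pattern 'b.g' means: starts with 'b', any single char, ends with 'g'.
Checking each word (must be exactly 3 chars):
  'bed' (len=3): no
  'sun' (len=3): no
  'fun' (len=3): no
  'cot' (len=3): no
  'bed' (len=3): no
  'dog' (len=3): no
  'bat' (len=3): no
  'dog' (len=3): no
Matching words: []
Total: 0

0


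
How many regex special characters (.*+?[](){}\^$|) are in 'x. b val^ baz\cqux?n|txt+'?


Regex special characters are: . * + ? [ ] ( ) { } \ ^ $ |
Scanning 'x. b val^ baz\cqux?n|txt+':
  pos 1: '.' -> SPECIAL
  pos 8: '^' -> SPECIAL
  pos 13: '\' -> SPECIAL
  pos 18: '?' -> SPECIAL
  pos 20: '|' -> SPECIAL
  pos 24: '+' -> SPECIAL
Special chars found: ['.', '^', '\\', '?', '|', '+']
Total: 6

6


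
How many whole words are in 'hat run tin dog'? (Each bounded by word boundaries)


Word boundaries (\b) mark the start/end of each word.
Text: 'hat run tin dog'
Splitting by whitespace:
  Word 1: 'hat'
  Word 2: 'run'
  Word 3: 'tin'
  Word 4: 'dog'
Total whole words: 4

4


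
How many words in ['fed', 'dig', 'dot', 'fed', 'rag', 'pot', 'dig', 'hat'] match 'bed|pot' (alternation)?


Alternation 'bed|pot' matches either 'bed' or 'pot'.
Checking each word:
  'fed' -> no
  'dig' -> no
  'dot' -> no
  'fed' -> no
  'rag' -> no
  'pot' -> MATCH
  'dig' -> no
  'hat' -> no
Matches: ['pot']
Count: 1

1


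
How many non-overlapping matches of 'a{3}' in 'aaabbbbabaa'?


Pattern 'a{3}' matches exactly 3 consecutive a's (greedy, non-overlapping).
String: 'aaabbbbabaa'
Scanning for runs of a's:
  Run at pos 0: 'aaa' (length 3) -> 1 match(es)
  Run at pos 7: 'a' (length 1) -> 0 match(es)
  Run at pos 9: 'aa' (length 2) -> 0 match(es)
Matches found: ['aaa']
Total: 1

1


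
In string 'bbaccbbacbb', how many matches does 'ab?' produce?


Pattern 'ab?' matches 'a' optionally followed by 'b'.
String: 'bbaccbbacbb'
Scanning left to right for 'a' then checking next char:
  Match 1: 'a' (a not followed by b)
  Match 2: 'a' (a not followed by b)
Total matches: 2

2


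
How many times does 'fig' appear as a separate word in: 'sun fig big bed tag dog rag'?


Scanning each word for exact match 'fig':
  Word 1: 'sun' -> no
  Word 2: 'fig' -> MATCH
  Word 3: 'big' -> no
  Word 4: 'bed' -> no
  Word 5: 'tag' -> no
  Word 6: 'dog' -> no
  Word 7: 'rag' -> no
Total matches: 1

1


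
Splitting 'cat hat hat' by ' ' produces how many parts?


Splitting by ' ' breaks the string at each occurrence of the separator.
Text: 'cat hat hat'
Parts after split:
  Part 1: 'cat'
  Part 2: 'hat'
  Part 3: 'hat'
Total parts: 3

3


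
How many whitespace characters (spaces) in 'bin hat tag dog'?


\s matches whitespace characters (spaces, tabs, etc.).
Text: 'bin hat tag dog'
This text has 4 words separated by spaces.
Number of spaces = number of words - 1 = 4 - 1 = 3

3


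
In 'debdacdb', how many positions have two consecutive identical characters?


Looking for consecutive identical characters in 'debdacdb':
  pos 0-1: 'd' vs 'e' -> different
  pos 1-2: 'e' vs 'b' -> different
  pos 2-3: 'b' vs 'd' -> different
  pos 3-4: 'd' vs 'a' -> different
  pos 4-5: 'a' vs 'c' -> different
  pos 5-6: 'c' vs 'd' -> different
  pos 6-7: 'd' vs 'b' -> different
Consecutive identical pairs: []
Count: 0

0


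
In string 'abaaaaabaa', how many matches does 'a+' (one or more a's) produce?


Pattern 'a+' matches one or more consecutive a's.
String: 'abaaaaabaa'
Scanning for runs of a:
  Match 1: 'a' (length 1)
  Match 2: 'aaaaa' (length 5)
  Match 3: 'aa' (length 2)
Total matches: 3

3


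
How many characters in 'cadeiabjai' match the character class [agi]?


Character class [agi] matches any of: {a, g, i}
Scanning string 'cadeiabjai' character by character:
  pos 0: 'c' -> no
  pos 1: 'a' -> MATCH
  pos 2: 'd' -> no
  pos 3: 'e' -> no
  pos 4: 'i' -> MATCH
  pos 5: 'a' -> MATCH
  pos 6: 'b' -> no
  pos 7: 'j' -> no
  pos 8: 'a' -> MATCH
  pos 9: 'i' -> MATCH
Total matches: 5

5


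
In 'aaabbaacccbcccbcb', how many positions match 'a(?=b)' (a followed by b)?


Lookahead 'a(?=b)' matches 'a' only when followed by 'b'.
String: 'aaabbaacccbcccbcb'
Checking each position where char is 'a':
  pos 0: 'a' -> no (next='a')
  pos 1: 'a' -> no (next='a')
  pos 2: 'a' -> MATCH (next='b')
  pos 5: 'a' -> no (next='a')
  pos 6: 'a' -> no (next='c')
Matching positions: [2]
Count: 1

1


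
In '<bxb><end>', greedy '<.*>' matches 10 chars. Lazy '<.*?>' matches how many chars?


Greedy '<.*>' tries to match as MUCH as possible.
Lazy '<.*?>' tries to match as LITTLE as possible.

String: '<bxb><end>'
Greedy '<.*>' starts at first '<' and extends to the LAST '>': '<bxb><end>' (10 chars)
Lazy '<.*?>' starts at first '<' and stops at the FIRST '>': '<bxb>' (5 chars)

5


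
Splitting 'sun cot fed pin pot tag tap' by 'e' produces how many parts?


Splitting by 'e' breaks the string at each occurrence of the separator.
Text: 'sun cot fed pin pot tag tap'
Parts after split:
  Part 1: 'sun cot f'
  Part 2: 'd pin pot tag tap'
Total parts: 2

2


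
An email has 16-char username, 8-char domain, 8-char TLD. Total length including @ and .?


An email address has format: username@domain.tld
Username length: 16
'@' character: 1
Domain length: 8
'.' character: 1
TLD length: 8
Total = 16 + 1 + 8 + 1 + 8 = 34

34


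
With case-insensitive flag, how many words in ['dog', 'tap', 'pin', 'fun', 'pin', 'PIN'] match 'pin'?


Case-insensitive matching: compare each word's lowercase form to 'pin'.
  'dog' -> lower='dog' -> no
  'tap' -> lower='tap' -> no
  'pin' -> lower='pin' -> MATCH
  'fun' -> lower='fun' -> no
  'pin' -> lower='pin' -> MATCH
  'PIN' -> lower='pin' -> MATCH
Matches: ['pin', 'pin', 'PIN']
Count: 3

3


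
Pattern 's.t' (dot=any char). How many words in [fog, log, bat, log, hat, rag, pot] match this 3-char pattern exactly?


Pattern 's.t' means: starts with 's', any single char, ends with 't'.
Checking each word (must be exactly 3 chars):
  'fog' (len=3): no
  'log' (len=3): no
  'bat' (len=3): no
  'log' (len=3): no
  'hat' (len=3): no
  'rag' (len=3): no
  'pot' (len=3): no
Matching words: []
Total: 0

0


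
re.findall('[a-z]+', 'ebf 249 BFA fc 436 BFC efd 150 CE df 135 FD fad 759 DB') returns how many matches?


Pattern '[a-z]+' finds one or more lowercase letters.
Text: 'ebf 249 BFA fc 436 BFC efd 150 CE df 135 FD fad 759 DB'
Scanning for matches:
  Match 1: 'ebf'
  Match 2: 'fc'
  Match 3: 'efd'
  Match 4: 'df'
  Match 5: 'fad'
Total matches: 5

5


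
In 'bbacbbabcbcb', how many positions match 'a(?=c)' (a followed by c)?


Lookahead 'a(?=c)' matches 'a' only when followed by 'c'.
String: 'bbacbbabcbcb'
Checking each position where char is 'a':
  pos 2: 'a' -> MATCH (next='c')
  pos 6: 'a' -> no (next='b')
Matching positions: [2]
Count: 1

1


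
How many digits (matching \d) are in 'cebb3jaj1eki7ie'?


\d matches any digit 0-9.
Scanning 'cebb3jaj1eki7ie':
  pos 4: '3' -> DIGIT
  pos 8: '1' -> DIGIT
  pos 12: '7' -> DIGIT
Digits found: ['3', '1', '7']
Total: 3

3


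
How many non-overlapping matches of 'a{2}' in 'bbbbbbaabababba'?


Pattern 'a{2}' matches exactly 2 consecutive a's (greedy, non-overlapping).
String: 'bbbbbbaabababba'
Scanning for runs of a's:
  Run at pos 6: 'aa' (length 2) -> 1 match(es)
  Run at pos 9: 'a' (length 1) -> 0 match(es)
  Run at pos 11: 'a' (length 1) -> 0 match(es)
  Run at pos 14: 'a' (length 1) -> 0 match(es)
Matches found: ['aa']
Total: 1

1


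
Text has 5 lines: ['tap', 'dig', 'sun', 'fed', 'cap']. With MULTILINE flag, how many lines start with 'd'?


With MULTILINE flag, ^ matches the start of each line.
Lines: ['tap', 'dig', 'sun', 'fed', 'cap']
Checking which lines start with 'd':
  Line 1: 'tap' -> no
  Line 2: 'dig' -> MATCH
  Line 3: 'sun' -> no
  Line 4: 'fed' -> no
  Line 5: 'cap' -> no
Matching lines: ['dig']
Count: 1

1


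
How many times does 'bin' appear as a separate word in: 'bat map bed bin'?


Scanning each word for exact match 'bin':
  Word 1: 'bat' -> no
  Word 2: 'map' -> no
  Word 3: 'bed' -> no
  Word 4: 'bin' -> MATCH
Total matches: 1

1


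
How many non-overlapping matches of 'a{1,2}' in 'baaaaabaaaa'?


Pattern 'a{1,2}' matches between 1 and 2 consecutive a's (greedy).
String: 'baaaaabaaaa'
Finding runs of a's and applying greedy matching:
  Run at pos 1: 'aaaaa' (length 5)
  Run at pos 7: 'aaaa' (length 4)
Matches: ['aa', 'aa', 'a', 'aa', 'aa']
Count: 5

5


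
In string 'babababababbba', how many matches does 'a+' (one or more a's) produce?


Pattern 'a+' matches one or more consecutive a's.
String: 'babababababbba'
Scanning for runs of a:
  Match 1: 'a' (length 1)
  Match 2: 'a' (length 1)
  Match 3: 'a' (length 1)
  Match 4: 'a' (length 1)
  Match 5: 'a' (length 1)
  Match 6: 'a' (length 1)
Total matches: 6

6


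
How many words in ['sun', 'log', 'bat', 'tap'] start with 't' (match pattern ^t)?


Pattern ^t anchors to start of word. Check which words begin with 't':
  'sun' -> no
  'log' -> no
  'bat' -> no
  'tap' -> MATCH (starts with 't')
Matching words: ['tap']
Count: 1

1


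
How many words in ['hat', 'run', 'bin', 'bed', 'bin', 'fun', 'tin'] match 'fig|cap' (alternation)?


Alternation 'fig|cap' matches either 'fig' or 'cap'.
Checking each word:
  'hat' -> no
  'run' -> no
  'bin' -> no
  'bed' -> no
  'bin' -> no
  'fun' -> no
  'tin' -> no
Matches: []
Count: 0

0


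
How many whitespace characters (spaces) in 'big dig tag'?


\s matches whitespace characters (spaces, tabs, etc.).
Text: 'big dig tag'
This text has 3 words separated by spaces.
Number of spaces = number of words - 1 = 3 - 1 = 2

2
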